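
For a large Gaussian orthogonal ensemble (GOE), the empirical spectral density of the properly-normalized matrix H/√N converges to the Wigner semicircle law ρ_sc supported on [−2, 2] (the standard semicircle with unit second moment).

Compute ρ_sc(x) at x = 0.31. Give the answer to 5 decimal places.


ρ_sc(x) = (1/(2π)) √(4 − x²). With x = 0.31:
  4 − x² = 4 − (0.31)² = 4 − 0.096100 = 3.903900.
  √(4 − x²) = 1.975829.
  1/(2π) = 0.159155.
  ρ_sc(0.31) = 0.159155 · 1.975829 = 0.314463.

Rounded to 5 decimal places: ρ_sc(0.31) ≈ 0.31446.


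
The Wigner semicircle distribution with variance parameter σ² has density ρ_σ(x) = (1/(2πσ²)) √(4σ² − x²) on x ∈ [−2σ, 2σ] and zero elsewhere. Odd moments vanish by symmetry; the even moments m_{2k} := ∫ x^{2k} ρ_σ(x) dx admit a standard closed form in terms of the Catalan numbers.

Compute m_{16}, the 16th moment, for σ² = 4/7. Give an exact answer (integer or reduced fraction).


By the scaled semicircle moment identity, m_{2k} = σ^{2k} · C_k with k = 8.
C_8 = (1/(k+1)) · C(2k, k) = (1/9) · C(16, 8) = (1/9) · 12870 = 1430.
σ^{2k} = (σ²)^k = (4/7)^8 = 65536/5764801.

Therefore m_{16} = σ^{16} · C_8 = (65536/5764801) · 1430 = 93716480/5764801.


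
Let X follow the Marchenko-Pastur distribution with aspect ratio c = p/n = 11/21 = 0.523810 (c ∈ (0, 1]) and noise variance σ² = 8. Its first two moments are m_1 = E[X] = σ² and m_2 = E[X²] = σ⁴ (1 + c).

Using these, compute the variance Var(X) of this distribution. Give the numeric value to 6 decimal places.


m_1 = E[X] = σ² = 8, so m_1² = 64.
m_2 = E[X²] = σ⁴ (1 + c) = 64 · (1 + 0.523810) = 64 · 1.523810 = 97.523810.
(Note m_2 − m_1² simplifies to c · σ⁴ = 0.523810 · 64.)

Var(X) = m_2 − m_1² = 97.523810 − 64 = 33.523810.


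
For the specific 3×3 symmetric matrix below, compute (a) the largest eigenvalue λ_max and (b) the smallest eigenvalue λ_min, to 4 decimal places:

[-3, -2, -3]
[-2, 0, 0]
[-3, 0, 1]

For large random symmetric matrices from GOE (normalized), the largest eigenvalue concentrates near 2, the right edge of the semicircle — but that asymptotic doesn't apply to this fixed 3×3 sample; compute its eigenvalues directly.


Since M is real symmetric, all three eigenvalues are real; they are the roots of det(λI − M) = λ³ − (tr M) λ² + s λ − det M, where s is the sum of the principal 2×2 minors.
tr M = -3 + 0 + 1 = -2.
s = ((-3)·0 − (-2)²) + ((-3)·1 − (-3)²) + (0·1 − 0²) = -4 + (-12) + 0 = -16.
det M (expand along row 1) = (-3)·0 − (-2)·(-2) + (-3)·0 = -4.
Characteristic polynomial: λ³ + 2λ² − 16λ + 4 = 0.
Substitute λ = y + (tr M)/3 = y − 0.666667 to remove the quadratic term: y³ + p·y + q = 0 with p = s − (tr M)²/3 = -17.333333 and q = −2(tr M)³/27 + (tr M)·s/3 − det M = 15.259259.
Three real roots ⇒ use the trigonometric (Viète) form: r = 2√(−p/3) = 4.807402, φ = arccos(3q/(p·r)) = arccos(-0.549367) = 2.152402 rad.
y_k = r·cos(φ/3 − 2πk/3) for k = 0, 1, 2 gives y = 3.622249, 0.926177, -4.548426.
λ_k = y_k − 0.666667 gives λ = 2.9556, 0.2595, -5.2151 (check: the sum is -2.0000 = tr M).

Hence λ_max = 2.9556 and λ_min = -5.2151.


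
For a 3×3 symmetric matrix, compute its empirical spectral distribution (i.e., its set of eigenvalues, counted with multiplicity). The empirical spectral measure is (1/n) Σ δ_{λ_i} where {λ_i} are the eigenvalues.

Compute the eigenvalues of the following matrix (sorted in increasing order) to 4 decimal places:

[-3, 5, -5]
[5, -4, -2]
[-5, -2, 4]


Since M is real symmetric, all three eigenvalues are real; they are the roots of det(λI − M) = λ³ − (tr M) λ² + s λ − det M, where s is the sum of the principal 2×2 minors.
tr M = -3 + (-4) + 4 = -3.
s = ((-3)·(-4) − 5²) + ((-3)·4 − (-5)²) + ((-4)·4 − (-2)²) = -13 + (-37) + (-20) = -70.
det M (expand along row 1) = (-3)·(-20) − 5·10 + (-5)·(-30) = 160.
Characteristic polynomial: λ³ + 3λ² − 70λ − 160 = 0.
Substitute λ = y + (tr M)/3 = y − 1.000000 to remove the quadratic term: y³ + p·y + q = 0 with p = s − (tr M)²/3 = -73.000000 and q = −2(tr M)³/27 + (tr M)·s/3 − det M = -88.000000.
Three real roots ⇒ use the trigonometric (Viète) form: r = 2√(−p/3) = 9.865766, φ = arccos(3q/(p·r)) = arccos(0.366564) = 1.195483 rad.
y_k = r·cos(φ/3 − 2πk/3) for k = 0, 1, 2 gives y = 9.092747, -1.231035, -7.861712.
λ_k = y_k − 1.000000 gives λ = 8.0927, -2.2310, -8.8617 (check: the sum is -3.0000 = tr M).

Eigenvalues sorted in increasing order: [-8.8617, -2.2310, 8.0927].


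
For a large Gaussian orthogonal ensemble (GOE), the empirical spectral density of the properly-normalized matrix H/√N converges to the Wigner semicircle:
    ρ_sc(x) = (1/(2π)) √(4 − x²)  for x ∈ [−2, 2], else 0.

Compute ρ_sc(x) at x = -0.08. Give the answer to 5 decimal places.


ρ_sc(x) = (1/(2π)) √(4 − x²). With x = -0.08:
  4 − x² = 4 − (-0.08)² = 4 − 0.006400 = 3.993600.
  √(4 − x²) = 1.998399.
  1/(2π) = 0.159155.
  ρ_sc(-0.08) = 0.159155 · 1.998399 = 0.318055.

Rounded to 5 decimal places: ρ_sc(-0.08) ≈ 0.31806.


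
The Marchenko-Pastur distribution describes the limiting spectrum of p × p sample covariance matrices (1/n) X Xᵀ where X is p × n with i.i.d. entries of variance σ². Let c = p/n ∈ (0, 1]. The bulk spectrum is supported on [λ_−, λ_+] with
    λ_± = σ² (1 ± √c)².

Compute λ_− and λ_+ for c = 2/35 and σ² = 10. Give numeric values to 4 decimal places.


c = 2/35 = 0.057143; √c = 0.239046.
λ_− = σ² (1 − √c)² = 10 · (1 − 0.239046)² = 10 · (0.760954)² = 5.790514.
λ_+ = σ² (1 + √c)² = 10 · (1 + 0.239046)² = 10 · (1.239046)² = 15.352343.

Rounded to 4 decimal places: λ_− ≈ 5.7905, λ_+ ≈ 15.3523.


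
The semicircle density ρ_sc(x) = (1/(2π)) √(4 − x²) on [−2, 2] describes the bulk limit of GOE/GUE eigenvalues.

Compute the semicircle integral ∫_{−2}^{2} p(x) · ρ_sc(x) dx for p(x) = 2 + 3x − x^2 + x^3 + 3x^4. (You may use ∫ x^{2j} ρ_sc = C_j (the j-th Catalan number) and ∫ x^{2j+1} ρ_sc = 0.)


Write p(x) = Σ a_i x^i, split into monomials and integrate each against ρ_sc separately.
Using ∫ x^{2j} ρ_sc = C_j = (1/(j+1)) C(2j, j) (Catalan numbers) and ∫ x^{2j+1} ρ_sc = 0 (odd monomials vanish by symmetry):
  i = 0 (even): a_0 · C_{0} = 2 · 1 = 2
  i = 1 (odd): ∫ x^1 ρ_sc = 0 (vanishes)
  i = 2 (even): a_2 · C_{1} = -1 · 1 = -1
  i = 3 (odd): ∫ x^3 ρ_sc = 0 (vanishes)
  i = 4 (even): a_4 · C_{2} = 3 · 2 = 6

Summing the contributions: ∫_{−2}^{2} p(x) ρ_sc(x) dx = 2 + (-1) + 6 = 7.


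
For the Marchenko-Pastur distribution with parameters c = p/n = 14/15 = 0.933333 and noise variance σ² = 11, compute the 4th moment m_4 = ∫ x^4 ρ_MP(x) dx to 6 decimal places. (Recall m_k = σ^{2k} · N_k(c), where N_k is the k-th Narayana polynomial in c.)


E[X⁴] = σ⁸ (1 + 6c + 6c² + c³) (fourth MP moment). With σ² = 11 (so σ⁸ = 14641) and c = 14/15 = 0.933333: E[X⁴] = 14641 · (1 + 6·0.933333 + 6·(0.933333)² + (0.933333)³) = 14641 · 12.639704.

So E[X^4] = 185057.901926.


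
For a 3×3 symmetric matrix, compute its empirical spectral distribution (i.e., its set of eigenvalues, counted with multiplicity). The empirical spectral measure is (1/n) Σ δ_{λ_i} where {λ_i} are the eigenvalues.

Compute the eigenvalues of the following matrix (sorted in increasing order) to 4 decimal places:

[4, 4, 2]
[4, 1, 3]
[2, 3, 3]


Since M is real symmetric, all three eigenvalues are real; they are the roots of det(λI − M) = λ³ − (tr M) λ² + s λ − det M, where s is the sum of the principal 2×2 minors.
tr M = 4 + 1 + 3 = 8.
s = (4·1 − 4²) + (4·3 − 2²) + (1·3 − 3²) = -12 + 8 + (-6) = -10.
det M (expand along row 1) = 4·(-6) − 4·6 + 2·10 = -28.
Characteristic polynomial: λ³ − 8λ² − 10λ + 28 = 0.
Substitute λ = y + (tr M)/3 = y + 2.666667 to remove the quadratic term: y³ + p·y + q = 0 with p = s − (tr M)²/3 = -31.333333 and q = −2(tr M)³/27 + (tr M)·s/3 − det M = -36.592593.
Three real roots ⇒ use the trigonometric (Viète) form: r = 2√(−p/3) = 6.463573, φ = arccos(3q/(p·r)) = arccos(0.542045) = 0.997928 rad.
y_k = r·cos(φ/3 − 2πk/3) for k = 0, 1, 2 gives y = 6.109258, -1.226772, -4.882486.
λ_k = y_k + 2.666667 gives λ = 8.7759, 1.4399, -2.2158 (check: the sum is 8.0000 = tr M).

Eigenvalues sorted in increasing order: [-2.2158, 1.4399, 8.7759].


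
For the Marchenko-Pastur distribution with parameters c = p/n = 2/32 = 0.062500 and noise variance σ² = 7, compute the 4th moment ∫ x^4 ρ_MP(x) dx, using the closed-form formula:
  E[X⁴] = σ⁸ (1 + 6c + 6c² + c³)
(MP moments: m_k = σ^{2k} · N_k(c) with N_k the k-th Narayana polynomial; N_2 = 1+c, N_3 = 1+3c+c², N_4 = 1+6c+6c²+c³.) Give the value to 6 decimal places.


E[X⁴] = σ⁸ (1 + 6c + 6c² + c³) (fourth MP moment). With σ² = 7 (so σ⁸ = 2401) and c = 2/32 = 0.062500: E[X⁴] = 2401 · (1 + 6·0.062500 + 6·(0.062500)² + (0.062500)³) = 2401 · 1.398682.

So E[X^4] = 3358.234619.


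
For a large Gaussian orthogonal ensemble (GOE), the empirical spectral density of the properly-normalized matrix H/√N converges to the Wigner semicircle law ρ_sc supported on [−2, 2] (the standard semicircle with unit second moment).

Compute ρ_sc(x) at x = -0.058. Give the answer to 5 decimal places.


ρ_sc(x) = (1/(2π)) √(4 − x²). With x = -0.058:
  4 − x² = 4 − (-0.058)² = 4 − 0.003364 = 3.996636.
  √(4 − x²) = 1.999159.
  1/(2π) = 0.159155.
  ρ_sc(-0.058) = 0.159155 · 1.999159 = 0.318176.

Rounded to 5 decimal places: ρ_sc(-0.058) ≈ 0.31818.


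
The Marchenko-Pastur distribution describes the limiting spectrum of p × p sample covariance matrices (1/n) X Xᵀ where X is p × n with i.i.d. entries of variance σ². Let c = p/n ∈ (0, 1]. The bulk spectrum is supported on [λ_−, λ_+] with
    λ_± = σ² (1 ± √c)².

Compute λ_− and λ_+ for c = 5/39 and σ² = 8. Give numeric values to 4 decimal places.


c = 5/39 = 0.128205; √c = 0.358057.
λ_− = σ² (1 − √c)² = 8 · (1 − 0.358057)² = 8 · (0.641943)² = 3.296722.
λ_+ = σ² (1 + √c)² = 8 · (1 + 0.358057)² = 8 · (1.358057)² = 14.754560.

Rounded to 4 decimal places: λ_− ≈ 3.2967, λ_+ ≈ 14.7546.


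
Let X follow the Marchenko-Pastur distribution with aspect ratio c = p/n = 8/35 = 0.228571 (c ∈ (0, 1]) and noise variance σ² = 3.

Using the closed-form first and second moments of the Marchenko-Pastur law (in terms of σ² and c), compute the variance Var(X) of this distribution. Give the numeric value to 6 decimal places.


Recall the MP moments m_1 = E[X] = σ² and m_2 = E[X²] = σ⁴ (1 + c).
m_1 = E[X] = σ² = 3, so m_1² = 9.
m_2 = E[X²] = σ⁴ (1 + c) = 9 · (1 + 0.228571) = 9 · 1.228571 = 11.057143.
(Note m_2 − m_1² simplifies to c · σ⁴ = 0.228571 · 9.)

Var(X) = m_2 − m_1² = 11.057143 − 9 = 2.057143.


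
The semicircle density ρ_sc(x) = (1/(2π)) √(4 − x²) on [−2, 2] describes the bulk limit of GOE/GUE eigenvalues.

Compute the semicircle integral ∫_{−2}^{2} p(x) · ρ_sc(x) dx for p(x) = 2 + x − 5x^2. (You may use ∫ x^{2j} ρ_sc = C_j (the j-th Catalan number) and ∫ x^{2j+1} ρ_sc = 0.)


Write p(x) = Σ a_i x^i, split into monomials and integrate each against ρ_sc separately.
Using ∫ x^{2j} ρ_sc = C_j = (1/(j+1)) C(2j, j) (Catalan numbers) and ∫ x^{2j+1} ρ_sc = 0 (odd monomials vanish by symmetry):
  i = 0 (even): a_0 · C_{0} = 2 · 1 = 2
  i = 1 (odd): ∫ x^1 ρ_sc = 0 (vanishes)
  i = 2 (even): a_2 · C_{1} = -5 · 1 = -5

Summing the contributions: ∫_{−2}^{2} p(x) ρ_sc(x) dx = 2 + (-5) = -3.


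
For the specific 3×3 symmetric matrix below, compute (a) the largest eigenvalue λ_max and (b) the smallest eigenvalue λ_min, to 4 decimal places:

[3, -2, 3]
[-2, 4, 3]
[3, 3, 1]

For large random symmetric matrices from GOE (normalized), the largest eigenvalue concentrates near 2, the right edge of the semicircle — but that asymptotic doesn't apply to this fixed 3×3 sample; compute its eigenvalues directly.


Since M is real symmetric, all three eigenvalues are real; they are the roots of det(λI − M) = λ³ − (tr M) λ² + s λ − det M, where s is the sum of the principal 2×2 minors.
tr M = 3 + 4 + 1 = 8.
s = (3·4 − (-2)²) + (3·1 − 3²) + (4·1 − 3²) = 8 + (-6) + (-5) = -3.
det M (expand along row 1) = 3·(-5) − (-2)·(-11) + 3·(-18) = -91.
Characteristic polynomial: λ³ − 8λ² − 3λ + 91 = 0.
Substitute λ = y + (tr M)/3 = y + 2.666667 to remove the quadratic term: y³ + p·y + q = 0 with p = s − (tr M)²/3 = -24.333333 and q = −2(tr M)³/27 + (tr M)·s/3 − det M = 45.074074.
Three real roots ⇒ use the trigonometric (Viète) form: r = 2√(−p/3) = 5.696002, φ = arccos(3q/(p·r)) = arccos(-0.975610) = 2.920280 rad.
y_k = r·cos(φ/3 − 2πk/3) for k = 0, 1, 2 gives y = 3.203829, 2.476682, -5.680510.
λ_k = y_k + 2.666667 gives λ = 5.8705, 5.1433, -3.0138 (check: the sum is 8.0000 = tr M).

Hence λ_max = 5.8705 and λ_min = -3.0138.


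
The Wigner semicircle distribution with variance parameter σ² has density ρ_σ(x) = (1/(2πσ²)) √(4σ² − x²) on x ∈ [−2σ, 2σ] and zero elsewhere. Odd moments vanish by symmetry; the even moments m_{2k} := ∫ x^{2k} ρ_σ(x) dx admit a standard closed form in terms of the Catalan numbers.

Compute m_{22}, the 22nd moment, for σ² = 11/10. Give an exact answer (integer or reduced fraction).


By the scaled semicircle moment identity, m_{2k} = σ^{2k} · C_k with k = 11.
C_11 = (1/(k+1)) · C(2k, k) = (1/12) · C(22, 11) = (1/12) · 705432 = 58786.
σ^{2k} = (σ²)^k = (11/10)^11 = 285311670611/100000000000.

Therefore m_{22} = σ^{22} · C_11 = (285311670611/100000000000) · 58786 = 8386165934269123/50000000000.


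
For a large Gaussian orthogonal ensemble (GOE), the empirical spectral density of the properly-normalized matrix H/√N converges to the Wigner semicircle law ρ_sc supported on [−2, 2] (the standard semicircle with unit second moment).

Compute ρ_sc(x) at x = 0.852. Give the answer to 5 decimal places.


ρ_sc(x) = (1/(2π)) √(4 − x²). With x = 0.852:
  4 − x² = 4 − (0.852)² = 4 − 0.725904 = 3.274096.
  √(4 − x²) = 1.809446.
  1/(2π) = 0.159155.
  ρ_sc(0.852) = 0.159155 · 1.809446 = 0.287982.

Rounded to 5 decimal places: ρ_sc(0.852) ≈ 0.28798.


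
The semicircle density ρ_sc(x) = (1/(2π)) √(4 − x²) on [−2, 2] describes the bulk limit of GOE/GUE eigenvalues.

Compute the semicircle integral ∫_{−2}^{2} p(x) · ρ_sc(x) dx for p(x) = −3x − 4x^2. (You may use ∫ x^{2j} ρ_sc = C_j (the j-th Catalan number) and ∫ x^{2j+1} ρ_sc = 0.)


Write p(x) = Σ a_i x^i, split into monomials and integrate each against ρ_sc separately.
Using ∫ x^{2j} ρ_sc = C_j = (1/(j+1)) C(2j, j) (Catalan numbers) and ∫ x^{2j+1} ρ_sc = 0 (odd monomials vanish by symmetry):
  i = 1 (odd): ∫ x^1 ρ_sc = 0 (vanishes)
  i = 2 (even): a_2 · C_{1} = -4 · 1 = -4

Summing the contributions: ∫_{−2}^{2} p(x) ρ_sc(x) dx = -4.


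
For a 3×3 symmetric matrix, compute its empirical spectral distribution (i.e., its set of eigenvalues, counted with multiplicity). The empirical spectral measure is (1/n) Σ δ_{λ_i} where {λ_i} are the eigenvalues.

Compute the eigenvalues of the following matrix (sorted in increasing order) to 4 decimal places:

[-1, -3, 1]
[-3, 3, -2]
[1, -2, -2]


Since M is real symmetric, all three eigenvalues are real; they are the roots of det(λI − M) = λ³ − (tr M) λ² + s λ − det M, where s is the sum of the principal 2×2 minors.
tr M = -1 + 3 + (-2) = 0.
s = ((-1)·3 − (-3)²) + ((-1)·(-2) − 1²) + (3·(-2) − (-2)²) = -12 + 1 + (-10) = -21.
det M (expand along row 1) = (-1)·(-10) − (-3)·8 + 1·3 = 37.
Characteristic polynomial: λ³ − 21λ − 37 = 0.
Substitute λ = y + (tr M)/3 = y + 0.000000 to remove the quadratic term: y³ + p·y + q = 0 with p = s − (tr M)²/3 = -21.000000 and q = −2(tr M)³/27 + (tr M)·s/3 − det M = -37.000000.
Three real roots ⇒ use the trigonometric (Viète) form: r = 2√(−p/3) = 5.291503, φ = arccos(3q/(p·r)) = arccos(0.998906) = 0.046778 rad.
y_k = r·cos(φ/3 − 2πk/3) for k = 0, 1, 2 gives y = 5.290859, -2.573978, -2.716881.
λ_k = y_k + 0.000000 gives λ = 5.2909, -2.5740, -2.7169 (check: the sum is 0.0000 = tr M).

Eigenvalues sorted in increasing order: [-2.7169, -2.5740, 5.2909].


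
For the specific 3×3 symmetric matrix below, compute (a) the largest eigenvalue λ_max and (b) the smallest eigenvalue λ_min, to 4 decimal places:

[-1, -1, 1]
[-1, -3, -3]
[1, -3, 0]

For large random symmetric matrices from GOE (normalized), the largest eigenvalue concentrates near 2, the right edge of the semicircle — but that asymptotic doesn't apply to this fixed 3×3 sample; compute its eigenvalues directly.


Since M is real symmetric, all three eigenvalues are real; they are the roots of det(λI − M) = λ³ − (tr M) λ² + s λ − det M, where s is the sum of the principal 2×2 minors.
tr M = -1 + (-3) + 0 = -4.
s = ((-1)·(-3) − (-1)²) + ((-1)·0 − 1²) + ((-3)·0 − (-3)²) = 2 + (-1) + (-9) = -8.
det M (expand along row 1) = (-1)·(-9) − (-1)·3 + 1·6 = 18.
Characteristic polynomial: λ³ + 4λ² − 8λ − 18 = 0.
Substitute λ = y + (tr M)/3 = y − 1.333333 to remove the quadratic term: y³ + p·y + q = 0 with p = s − (tr M)²/3 = -13.333333 and q = −2(tr M)³/27 + (tr M)·s/3 − det M = -2.592593.
Three real roots ⇒ use the trigonometric (Viète) form: r = 2√(−p/3) = 4.216370, φ = arccos(3q/(p·r)) = arccos(0.138350) = 1.432001 rad.
y_k = r·cos(φ/3 − 2πk/3) for k = 0, 1, 2 gives y = 3.745077, -0.195001, -3.550076.
λ_k = y_k − 1.333333 gives λ = 2.4117, -1.5283, -4.8834 (check: the sum is -4.0000 = tr M).

Hence λ_max = 2.4117 and λ_min = -4.8834.


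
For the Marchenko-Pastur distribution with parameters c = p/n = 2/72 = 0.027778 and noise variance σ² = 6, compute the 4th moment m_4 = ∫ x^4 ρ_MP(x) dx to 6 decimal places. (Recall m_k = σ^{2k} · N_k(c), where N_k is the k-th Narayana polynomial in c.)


E[X⁴] = σ⁸ (1 + 6c + 6c² + c³) (fourth MP moment). With σ² = 6 (so σ⁸ = 1296) and c = 2/72 = 0.027778: E[X⁴] = 1296 · (1 + 6·0.027778 + 6·(0.027778)² + (0.027778)³) = 1296 · 1.171318.

So E[X^4] = 1518.027778.


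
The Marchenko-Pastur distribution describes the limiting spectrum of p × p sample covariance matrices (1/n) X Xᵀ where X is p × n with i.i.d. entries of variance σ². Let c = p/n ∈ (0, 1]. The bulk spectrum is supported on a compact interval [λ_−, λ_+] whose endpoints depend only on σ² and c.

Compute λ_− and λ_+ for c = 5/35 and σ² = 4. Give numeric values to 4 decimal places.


c = 5/35 = 0.142857; √c = 0.377964.
λ_− = σ² (1 − √c)² = 4 · (1 − 0.377964)² = 4 · (0.622036)² = 1.547713.
λ_+ = σ² (1 + √c)² = 4 · (1 + 0.377964)² = 4 · (1.377964)² = 7.595144.

Rounded to 4 decimal places: λ_− ≈ 1.5477, λ_+ ≈ 7.5951.


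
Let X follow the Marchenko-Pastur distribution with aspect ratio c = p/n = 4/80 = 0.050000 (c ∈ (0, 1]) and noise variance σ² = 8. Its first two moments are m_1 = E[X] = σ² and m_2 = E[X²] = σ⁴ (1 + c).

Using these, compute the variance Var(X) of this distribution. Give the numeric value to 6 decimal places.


m_1 = E[X] = σ² = 8, so m_1² = 64.
m_2 = E[X²] = σ⁴ (1 + c) = 64 · (1 + 0.050000) = 64 · 1.050000 = 67.200000.
(Note m_2 − m_1² simplifies to c · σ⁴ = 0.050000 · 64.)

Var(X) = m_2 − m_1² = 67.200000 − 64 = 3.200000.


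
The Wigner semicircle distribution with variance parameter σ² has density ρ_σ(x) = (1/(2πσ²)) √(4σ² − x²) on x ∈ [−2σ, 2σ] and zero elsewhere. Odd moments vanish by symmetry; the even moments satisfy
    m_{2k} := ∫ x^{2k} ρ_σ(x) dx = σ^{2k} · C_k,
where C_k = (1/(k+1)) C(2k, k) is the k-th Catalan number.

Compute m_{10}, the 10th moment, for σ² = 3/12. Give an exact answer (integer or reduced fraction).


By the scaled semicircle moment identity, m_{2k} = σ^{2k} · C_k with k = 5.
C_5 = (1/(k+1)) · C(2k, k) = (1/6) · C(10, 5) = (1/6) · 252 = 42.
σ^{2k} = (σ²)^k = (3/12)^5 = 1/1024.

Therefore m_{10} = σ^{10} · C_5 = (1/1024) · 42 = 21/512.


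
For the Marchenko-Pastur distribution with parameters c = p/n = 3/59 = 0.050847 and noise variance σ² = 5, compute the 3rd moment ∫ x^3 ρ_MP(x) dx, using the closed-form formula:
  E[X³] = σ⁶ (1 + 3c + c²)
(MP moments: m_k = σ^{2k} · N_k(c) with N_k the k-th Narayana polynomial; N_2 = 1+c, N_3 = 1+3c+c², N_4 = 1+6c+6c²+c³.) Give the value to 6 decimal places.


E[X³] = σ⁶ (1 + 3c + c²) (third MP moment). With σ² = 5 (so σ⁶ = 125) and c = 3/59 = 0.050847: E[X³] = 125 · (1 + 3·0.050847 + (0.050847)²) = 125 · 1.155128.

So E[X^3] = 144.390980.


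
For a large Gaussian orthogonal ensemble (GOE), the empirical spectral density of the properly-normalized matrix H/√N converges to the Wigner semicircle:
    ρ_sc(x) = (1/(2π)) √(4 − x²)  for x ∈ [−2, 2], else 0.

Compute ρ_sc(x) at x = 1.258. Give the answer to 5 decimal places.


ρ_sc(x) = (1/(2π)) √(4 − x²). With x = 1.258:
  4 − x² = 4 − (1.258)² = 4 − 1.582564 = 2.417436.
  √(4 − x²) = 1.554811.
  1/(2π) = 0.159155.
  ρ_sc(1.258) = 0.159155 · 1.554811 = 0.247456.

Rounded to 5 decimal places: ρ_sc(1.258) ≈ 0.24746.


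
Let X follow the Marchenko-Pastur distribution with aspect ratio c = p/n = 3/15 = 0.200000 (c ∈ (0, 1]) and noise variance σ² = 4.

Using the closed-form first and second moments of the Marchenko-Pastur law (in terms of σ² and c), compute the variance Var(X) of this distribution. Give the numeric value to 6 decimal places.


Recall the MP moments m_1 = E[X] = σ² and m_2 = E[X²] = σ⁴ (1 + c).
m_1 = E[X] = σ² = 4, so m_1² = 16.
m_2 = E[X²] = σ⁴ (1 + c) = 16 · (1 + 0.200000) = 16 · 1.200000 = 19.200000.
(Note m_2 − m_1² simplifies to c · σ⁴ = 0.200000 · 16.)

Var(X) = m_2 − m_1² = 19.200000 − 16 = 3.200000.


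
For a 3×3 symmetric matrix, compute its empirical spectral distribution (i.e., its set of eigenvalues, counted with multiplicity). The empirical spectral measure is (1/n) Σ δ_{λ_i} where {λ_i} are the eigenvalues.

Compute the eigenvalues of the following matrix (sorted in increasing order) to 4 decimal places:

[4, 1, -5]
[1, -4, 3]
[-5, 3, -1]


Since M is real symmetric, all three eigenvalues are real; they are the roots of det(λI − M) = λ³ − (tr M) λ² + s λ − det M, where s is the sum of the principal 2×2 minors.
tr M = 4 + (-4) + (-1) = -1.
s = (4·(-4) − 1²) + (4·(-1) − (-5)²) + ((-4)·(-1) − 3²) = -17 + (-29) + (-5) = -51.
det M (expand along row 1) = 4·(-5) − 1·14 + (-5)·(-17) = 51.
Characteristic polynomial: λ³ + λ² − 51λ − 51 = 0.
Substitute λ = y + (tr M)/3 = y − 0.333333 to remove the quadratic term: y³ + p·y + q = 0 with p = s − (tr M)²/3 = -51.333333 and q = −2(tr M)³/27 + (tr M)·s/3 − det M = -33.925926.
Three real roots ⇒ use the trigonometric (Viète) form: r = 2√(−p/3) = 8.273116, φ = arccos(3q/(p·r)) = arccos(0.239654) = 1.328787 rad.
y_k = r·cos(φ/3 − 2πk/3) for k = 0, 1, 2 gives y = 7.474762, -0.666667, -6.808095.
λ_k = y_k − 0.333333 gives λ = 7.1414, -1.0000, -7.1414 (check: the sum is -1.0000 = tr M).

Eigenvalues sorted in increasing order: [-7.1414, -1.0000, 7.1414].


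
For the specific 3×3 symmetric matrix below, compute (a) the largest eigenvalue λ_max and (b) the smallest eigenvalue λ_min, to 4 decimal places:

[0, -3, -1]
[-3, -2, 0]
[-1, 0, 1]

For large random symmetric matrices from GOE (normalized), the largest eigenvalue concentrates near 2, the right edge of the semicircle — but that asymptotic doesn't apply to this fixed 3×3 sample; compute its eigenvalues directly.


Since M is real symmetric, all three eigenvalues are real; they are the roots of det(λI − M) = λ³ − (tr M) λ² + s λ − det M, where s is the sum of the principal 2×2 minors.
tr M = 0 + (-2) + 1 = -1.
s = (0·(-2) − (-3)²) + (0·1 − (-1)²) + ((-2)·1 − 0²) = -9 + (-1) + (-2) = -12.
det M (expand along row 1) = 0·(-2) − (-3)·(-3) + (-1)·(-2) = -7.
Characteristic polynomial: λ³ + λ² − 12λ + 7 = 0.
Substitute λ = y + (tr M)/3 = y − 0.333333 to remove the quadratic term: y³ + p·y + q = 0 with p = s − (tr M)²/3 = -12.333333 and q = −2(tr M)³/27 + (tr M)·s/3 − det M = 11.074074.
Three real roots ⇒ use the trigonometric (Viète) form: r = 2√(−p/3) = 4.055175, φ = arccos(3q/(p·r)) = arccos(-0.664261) = 2.297301 rad.
y_k = r·cos(φ/3 − 2πk/3) for k = 0, 1, 2 gives y = 2.923177, 0.972464, -3.895641.
λ_k = y_k − 0.333333 gives λ = 2.5898, 0.6391, -4.2290 (check: the sum is -1.0000 = tr M).

Hence λ_max = 2.5898 and λ_min = -4.2290.


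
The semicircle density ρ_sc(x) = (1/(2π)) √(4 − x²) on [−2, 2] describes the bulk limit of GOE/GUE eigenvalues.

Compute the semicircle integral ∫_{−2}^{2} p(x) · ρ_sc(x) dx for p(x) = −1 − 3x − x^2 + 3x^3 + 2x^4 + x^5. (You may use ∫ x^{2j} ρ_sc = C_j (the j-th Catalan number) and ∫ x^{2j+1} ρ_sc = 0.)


Write p(x) = Σ a_i x^i, split into monomials and integrate each against ρ_sc separately.
Using ∫ x^{2j} ρ_sc = C_j = (1/(j+1)) C(2j, j) (Catalan numbers) and ∫ x^{2j+1} ρ_sc = 0 (odd monomials vanish by symmetry):
  i = 0 (even): a_0 · C_{0} = -1 · 1 = -1
  i = 1 (odd): ∫ x^1 ρ_sc = 0 (vanishes)
  i = 2 (even): a_2 · C_{1} = -1 · 1 = -1
  i = 3 (odd): ∫ x^3 ρ_sc = 0 (vanishes)
  i = 4 (even): a_4 · C_{2} = 2 · 2 = 4
  i = 5 (odd): ∫ x^5 ρ_sc = 0 (vanishes)

Summing the contributions: ∫_{−2}^{2} p(x) ρ_sc(x) dx = (-1) + (-1) + 4 = 2.


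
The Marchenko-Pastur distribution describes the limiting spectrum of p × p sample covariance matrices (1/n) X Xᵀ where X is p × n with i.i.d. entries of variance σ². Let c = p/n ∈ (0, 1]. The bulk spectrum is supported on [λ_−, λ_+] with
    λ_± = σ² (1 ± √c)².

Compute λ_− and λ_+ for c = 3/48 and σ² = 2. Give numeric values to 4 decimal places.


c = 3/48 = 0.062500; √c = 0.250000.
λ_− = σ² (1 − √c)² = 2 · (1 − 0.250000)² = 2 · (0.750000)² = 1.125000.
λ_+ = σ² (1 + √c)² = 2 · (1 + 0.250000)² = 2 · (1.250000)² = 3.125000.

Rounded to 4 decimal places: λ_− ≈ 1.1250, λ_+ ≈ 3.1250.


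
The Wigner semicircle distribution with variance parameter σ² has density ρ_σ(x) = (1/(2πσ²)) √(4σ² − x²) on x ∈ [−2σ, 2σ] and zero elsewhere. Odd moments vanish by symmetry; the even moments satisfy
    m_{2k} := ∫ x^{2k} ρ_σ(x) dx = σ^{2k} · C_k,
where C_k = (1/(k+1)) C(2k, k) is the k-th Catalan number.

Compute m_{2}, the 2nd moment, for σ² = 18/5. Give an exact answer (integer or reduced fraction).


By the scaled semicircle moment identity, m_{2k} = σ^{2k} · C_k with k = 1.
C_1 = (1/(k+1)) · C(2k, k) = (1/2) · C(2, 1) = (1/2) · 2 = 1.
σ^{2k} = (σ²)^k = (18/5)^1 = 18/5.

Therefore m_{2} = σ^{2} · C_1 = (18/5) · 1 = 18/5.


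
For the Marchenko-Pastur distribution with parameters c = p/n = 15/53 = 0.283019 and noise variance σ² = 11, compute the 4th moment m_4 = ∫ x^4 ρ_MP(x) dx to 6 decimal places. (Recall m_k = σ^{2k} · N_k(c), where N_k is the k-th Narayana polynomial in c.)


E[X⁴] = σ⁸ (1 + 6c + 6c² + c³) (fourth MP moment). With σ² = 11 (so σ⁸ = 14641) and c = 15/53 = 0.283019: E[X⁴] = 14641 · (1 + 6·0.283019 + 6·(0.283019)² + (0.283019)³) = 14641 · 3.201381.

So E[X^4] = 46871.419306.


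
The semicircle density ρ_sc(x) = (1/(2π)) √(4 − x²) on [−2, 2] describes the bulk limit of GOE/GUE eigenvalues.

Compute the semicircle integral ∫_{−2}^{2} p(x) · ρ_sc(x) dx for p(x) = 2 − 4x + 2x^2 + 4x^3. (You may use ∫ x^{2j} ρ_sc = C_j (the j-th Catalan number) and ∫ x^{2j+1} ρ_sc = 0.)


Write p(x) = Σ a_i x^i, split into monomials and integrate each against ρ_sc separately.
Using ∫ x^{2j} ρ_sc = C_j = (1/(j+1)) C(2j, j) (Catalan numbers) and ∫ x^{2j+1} ρ_sc = 0 (odd monomials vanish by symmetry):
  i = 0 (even): a_0 · C_{0} = 2 · 1 = 2
  i = 1 (odd): ∫ x^1 ρ_sc = 0 (vanishes)
  i = 2 (even): a_2 · C_{1} = 2 · 1 = 2
  i = 3 (odd): ∫ x^3 ρ_sc = 0 (vanishes)

Summing the contributions: ∫_{−2}^{2} p(x) ρ_sc(x) dx = 2 + 2 = 4.


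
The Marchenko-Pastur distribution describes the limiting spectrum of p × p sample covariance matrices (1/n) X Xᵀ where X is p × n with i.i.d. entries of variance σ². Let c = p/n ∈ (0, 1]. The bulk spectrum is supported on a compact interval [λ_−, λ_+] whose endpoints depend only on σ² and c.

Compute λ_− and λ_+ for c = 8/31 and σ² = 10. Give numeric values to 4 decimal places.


c = 8/31 = 0.258065; √c = 0.508001.
λ_− = σ² (1 − √c)² = 10 · (1 − 0.508001)² = 10 · (0.491999)² = 2.420635.
λ_+ = σ² (1 + √c)² = 10 · (1 + 0.508001)² = 10 · (1.508001)² = 22.740655.

Rounded to 4 decimal places: λ_− ≈ 2.4206, λ_+ ≈ 22.7407.


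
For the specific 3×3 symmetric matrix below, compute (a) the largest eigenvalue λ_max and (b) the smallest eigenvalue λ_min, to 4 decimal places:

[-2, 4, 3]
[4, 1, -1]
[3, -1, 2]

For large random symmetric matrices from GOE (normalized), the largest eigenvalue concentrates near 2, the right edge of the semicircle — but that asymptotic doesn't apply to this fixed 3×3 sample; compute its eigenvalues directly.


Since M is real symmetric, all three eigenvalues are real; they are the roots of det(λI − M) = λ³ − (tr M) λ² + s λ − det M, where s is the sum of the principal 2×2 minors.
tr M = -2 + 1 + 2 = 1.
s = ((-2)·1 − 4²) + ((-2)·2 − 3²) + (1·2 − (-1)²) = -18 + (-13) + 1 = -30.
det M (expand along row 1) = (-2)·1 − 4·11 + 3·(-7) = -67.
Characteristic polynomial: λ³ − λ² − 30λ + 67 = 0.
Substitute λ = y + (tr M)/3 = y + 0.333333 to remove the quadratic term: y³ + p·y + q = 0 with p = s − (tr M)²/3 = -30.333333 and q = −2(tr M)³/27 + (tr M)·s/3 − det M = 56.925926.
Three real roots ⇒ use the trigonometric (Viète) form: r = 2√(−p/3) = 6.359595, φ = arccos(3q/(p·r)) = arccos(-0.885282) = 2.657897 rad.
y_k = r·cos(φ/3 − 2πk/3) for k = 0, 1, 2 gives y = 4.022710, 2.254403, -6.277112.
λ_k = y_k + 0.333333 gives λ = 4.3560, 2.5877, -5.9438 (check: the sum is 1.0000 = tr M).

Hence λ_max = 4.3560 and λ_min = -5.9438.


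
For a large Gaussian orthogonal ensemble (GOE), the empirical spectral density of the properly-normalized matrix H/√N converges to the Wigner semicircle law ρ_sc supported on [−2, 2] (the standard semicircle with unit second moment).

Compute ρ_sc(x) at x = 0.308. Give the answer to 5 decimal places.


ρ_sc(x) = (1/(2π)) √(4 − x²). With x = 0.308:
  4 − x² = 4 − (0.308)² = 4 − 0.094864 = 3.905136.
  √(4 − x²) = 1.976142.
  1/(2π) = 0.159155.
  ρ_sc(0.308) = 0.159155 · 1.976142 = 0.314513.

Rounded to 5 decimal places: ρ_sc(0.308) ≈ 0.31451.


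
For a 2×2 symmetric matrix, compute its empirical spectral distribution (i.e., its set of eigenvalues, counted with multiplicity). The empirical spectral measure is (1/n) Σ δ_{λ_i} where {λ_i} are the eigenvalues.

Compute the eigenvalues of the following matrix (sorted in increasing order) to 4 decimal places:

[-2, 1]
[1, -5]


Since M is real symmetric, both eigenvalues are real; they are the roots of det(λI − M) = λ² − (tr M) λ + det M.
tr M = -2 + (-5) = -7.
det M = (-2)·(-5) − 1² = 10 − 1 = 9.
Characteristic polynomial: λ² + 7λ + 9 = 0.
Discriminant Δ = (tr M)² − 4·det M = 49 − 36 = 13; √Δ = 3.605551.
λ = (tr M ± √Δ)/2 = (-7 ± 3.605551)/2, giving (tr M − √Δ)/2 = -5.3028 and (tr M + √Δ)/2 = -1.6972.

Eigenvalues sorted in increasing order: [-5.3028, -1.6972].


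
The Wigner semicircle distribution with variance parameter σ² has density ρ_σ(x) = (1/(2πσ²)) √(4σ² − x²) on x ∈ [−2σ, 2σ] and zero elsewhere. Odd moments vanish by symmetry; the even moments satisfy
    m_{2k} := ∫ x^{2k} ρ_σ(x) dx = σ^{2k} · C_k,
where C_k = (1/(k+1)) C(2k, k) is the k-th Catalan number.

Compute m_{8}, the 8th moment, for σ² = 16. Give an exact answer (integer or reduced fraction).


By the scaled semicircle moment identity, m_{2k} = σ^{2k} · C_k with k = 4.
C_4 = (1/(k+1)) · C(2k, k) = (1/5) · C(8, 4) = (1/5) · 70 = 14.
σ^{2k} = (σ²)^k = (16)^4 = 65536.

Therefore m_{8} = σ^{8} · C_4 = 65536 · 14 = 917504.


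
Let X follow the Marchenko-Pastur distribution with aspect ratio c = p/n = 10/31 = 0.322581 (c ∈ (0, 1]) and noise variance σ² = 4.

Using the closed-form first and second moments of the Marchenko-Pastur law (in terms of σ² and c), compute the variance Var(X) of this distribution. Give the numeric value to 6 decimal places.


Recall the MP moments m_1 = E[X] = σ² and m_2 = E[X²] = σ⁴ (1 + c).
m_1 = E[X] = σ² = 4, so m_1² = 16.
m_2 = E[X²] = σ⁴ (1 + c) = 16 · (1 + 0.322581) = 16 · 1.322581 = 21.161290.
(Note m_2 − m_1² simplifies to c · σ⁴ = 0.322581 · 16.)

Var(X) = m_2 − m_1² = 21.161290 − 16 = 5.161290.


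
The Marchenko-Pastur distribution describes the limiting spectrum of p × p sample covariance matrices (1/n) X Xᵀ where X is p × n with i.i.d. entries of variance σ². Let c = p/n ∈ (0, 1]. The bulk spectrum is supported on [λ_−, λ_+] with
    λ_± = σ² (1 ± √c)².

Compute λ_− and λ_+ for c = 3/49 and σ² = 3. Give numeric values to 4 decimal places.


c = 3/49 = 0.061224; √c = 0.247436.
λ_− = σ² (1 − √c)² = 3 · (1 − 0.247436)² = 3 · (0.752564)² = 1.699058.
λ_+ = σ² (1 + √c)² = 3 · (1 + 0.247436)² = 3 · (1.247436)² = 4.668288.

Rounded to 4 decimal places: λ_− ≈ 1.6991, λ_+ ≈ 4.6683.


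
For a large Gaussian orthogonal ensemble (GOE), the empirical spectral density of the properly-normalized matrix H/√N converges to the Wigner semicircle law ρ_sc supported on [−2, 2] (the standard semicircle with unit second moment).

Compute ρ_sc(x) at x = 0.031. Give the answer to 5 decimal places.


ρ_sc(x) = (1/(2π)) √(4 − x²). With x = 0.031:
  4 − x² = 4 − (0.031)² = 4 − 0.000961 = 3.999039.
  √(4 − x²) = 1.999760.
  1/(2π) = 0.159155.
  ρ_sc(0.031) = 0.159155 · 1.999760 = 0.318272.

Rounded to 5 decimal places: ρ_sc(0.031) ≈ 0.31827.


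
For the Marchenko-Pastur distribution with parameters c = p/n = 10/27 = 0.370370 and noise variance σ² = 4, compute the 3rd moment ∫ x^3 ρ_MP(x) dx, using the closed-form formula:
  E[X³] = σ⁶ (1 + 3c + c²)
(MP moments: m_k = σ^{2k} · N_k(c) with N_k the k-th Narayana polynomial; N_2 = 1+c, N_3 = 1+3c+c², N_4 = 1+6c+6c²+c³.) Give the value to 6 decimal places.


E[X³] = σ⁶ (1 + 3c + c²) (third MP moment). With σ² = 4 (so σ⁶ = 64) and c = 10/27 = 0.370370: E[X³] = 64 · (1 + 3·0.370370 + (0.370370)²) = 64 · 2.248285.

So E[X^3] = 143.890261.


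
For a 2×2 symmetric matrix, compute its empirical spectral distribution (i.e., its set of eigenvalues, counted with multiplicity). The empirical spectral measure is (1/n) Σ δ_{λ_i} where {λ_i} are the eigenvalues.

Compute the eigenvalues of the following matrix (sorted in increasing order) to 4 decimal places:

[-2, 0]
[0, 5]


Since M is real symmetric, both eigenvalues are real; they are the roots of det(λI − M) = λ² − (tr M) λ + det M.
tr M = -2 + 5 = 3.
det M = (-2)·5 − 0² = -10 − 0 = -10.
Characteristic polynomial: λ² − 3λ − 10 = 0.
Discriminant Δ = (tr M)² − 4·det M = 9 − (-40) = 49; √Δ = 7.000000.
λ = (tr M ± √Δ)/2 = (3 ± 7.000000)/2, giving (tr M − √Δ)/2 = -2.0000 and (tr M + √Δ)/2 = 5.0000.

Eigenvalues sorted in increasing order: [-2.0000, 5.0000].


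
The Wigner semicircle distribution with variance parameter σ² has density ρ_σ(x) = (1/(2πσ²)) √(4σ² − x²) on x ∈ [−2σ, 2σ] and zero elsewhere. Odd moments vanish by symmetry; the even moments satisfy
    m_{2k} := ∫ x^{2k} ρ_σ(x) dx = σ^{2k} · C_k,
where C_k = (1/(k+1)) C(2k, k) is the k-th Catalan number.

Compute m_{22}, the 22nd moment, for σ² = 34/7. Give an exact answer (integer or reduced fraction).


By the scaled semicircle moment identity, m_{2k} = σ^{2k} · C_k with k = 11.
C_11 = (1/(k+1)) · C(2k, k) = (1/12) · C(22, 11) = (1/12) · 705432 = 58786.
σ^{2k} = (σ²)^k = (34/7)^11 = 70188843638032384/1977326743.

Therefore m_{22} = σ^{22} · C_11 = (70188843638032384/1977326743) · 58786 = 589445908872195960832/282475249.


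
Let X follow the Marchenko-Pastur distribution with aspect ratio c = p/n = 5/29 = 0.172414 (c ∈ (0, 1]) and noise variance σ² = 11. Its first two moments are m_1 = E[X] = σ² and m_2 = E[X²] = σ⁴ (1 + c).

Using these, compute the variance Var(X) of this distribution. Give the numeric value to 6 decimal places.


m_1 = E[X] = σ² = 11, so m_1² = 121.
m_2 = E[X²] = σ⁴ (1 + c) = 121 · (1 + 0.172414) = 121 · 1.172414 = 141.862069.
(Note m_2 − m_1² simplifies to c · σ⁴ = 0.172414 · 121.)

Var(X) = m_2 − m_1² = 141.862069 − 121 = 20.862069.


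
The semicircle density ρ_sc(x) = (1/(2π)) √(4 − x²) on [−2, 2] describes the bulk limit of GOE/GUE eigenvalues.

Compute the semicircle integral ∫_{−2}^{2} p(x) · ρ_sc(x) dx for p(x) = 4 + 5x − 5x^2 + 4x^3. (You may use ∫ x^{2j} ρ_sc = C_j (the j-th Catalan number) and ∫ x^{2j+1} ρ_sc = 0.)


Write p(x) = Σ a_i x^i, split into monomials and integrate each against ρ_sc separately.
Using ∫ x^{2j} ρ_sc = C_j = (1/(j+1)) C(2j, j) (Catalan numbers) and ∫ x^{2j+1} ρ_sc = 0 (odd monomials vanish by symmetry):
  i = 0 (even): a_0 · C_{0} = 4 · 1 = 4
  i = 1 (odd): ∫ x^1 ρ_sc = 0 (vanishes)
  i = 2 (even): a_2 · C_{1} = -5 · 1 = -5
  i = 3 (odd): ∫ x^3 ρ_sc = 0 (vanishes)

Summing the contributions: ∫_{−2}^{2} p(x) ρ_sc(x) dx = 4 + (-5) = -1.


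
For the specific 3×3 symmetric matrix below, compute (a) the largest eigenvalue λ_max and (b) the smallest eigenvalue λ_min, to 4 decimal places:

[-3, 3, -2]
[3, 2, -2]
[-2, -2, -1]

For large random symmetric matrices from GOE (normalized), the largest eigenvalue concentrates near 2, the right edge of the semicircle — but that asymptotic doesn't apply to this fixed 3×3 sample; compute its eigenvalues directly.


Since M is real symmetric, all three eigenvalues are real; they are the roots of det(λI − M) = λ³ − (tr M) λ² + s λ − det M, where s is the sum of the principal 2×2 minors.
tr M = -3 + 2 + (-1) = -2.
s = ((-3)·2 − 3²) + ((-3)·(-1) − (-2)²) + (2·(-1) − (-2)²) = -15 + (-1) + (-6) = -22.
det M (expand along row 1) = (-3)·(-6) − 3·(-7) + (-2)·(-2) = 43.
Characteristic polynomial: λ³ + 2λ² − 22λ − 43 = 0.
Substitute λ = y + (tr M)/3 = y − 0.666667 to remove the quadratic term: y³ + p·y + q = 0 with p = s − (tr M)²/3 = -23.333333 and q = −2(tr M)³/27 + (tr M)·s/3 − det M = -27.740741.
Three real roots ⇒ use the trigonometric (Viète) form: r = 2√(−p/3) = 5.577734, φ = arccos(3q/(p·r)) = arccos(0.639447) = 0.877017 rad.
y_k = r·cos(φ/3 − 2πk/3) for k = 0, 1, 2 gives y = 5.341084, -1.278438, -4.062645.
λ_k = y_k − 0.666667 gives λ = 4.6744, -1.9451, -4.7293 (check: the sum is -2.0000 = tr M).

Hence λ_max = 4.6744 and λ_min = -4.7293.


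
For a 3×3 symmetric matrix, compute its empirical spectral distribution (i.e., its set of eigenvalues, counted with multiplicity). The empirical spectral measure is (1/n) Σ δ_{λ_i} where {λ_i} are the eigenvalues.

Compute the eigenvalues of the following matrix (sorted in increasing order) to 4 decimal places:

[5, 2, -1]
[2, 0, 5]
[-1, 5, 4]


Since M is real symmetric, all three eigenvalues are real; they are the roots of det(λI − M) = λ³ − (tr M) λ² + s λ − det M, where s is the sum of the principal 2×2 minors.
tr M = 5 + 0 + 4 = 9.
s = (5·0 − 2²) + (5·4 − (-1)²) + (0·4 − 5²) = -4 + 19 + (-25) = -10.
det M (expand along row 1) = 5·(-25) − 2·13 + (-1)·10 = -161.
Characteristic polynomial: λ³ − 9λ² − 10λ + 161 = 0.
Substitute λ = y + (tr M)/3 = y + 3.000000 to remove the quadratic term: y³ + p·y + q = 0 with p = s − (tr M)²/3 = -37.000000 and q = −2(tr M)³/27 + (tr M)·s/3 − det M = 77.000000.
Three real roots ⇒ use the trigonometric (Viète) form: r = 2√(−p/3) = 7.023769, φ = arccos(3q/(p·r)) = arccos(-0.888874) = 2.665677 rad.
y_k = r·cos(φ/3 − 2πk/3) for k = 0, 1, 2 gives y = 4.428705, 2.506869, -6.935574.
λ_k = y_k + 3.000000 gives λ = 7.4287, 5.5069, -3.9356 (check: the sum is 9.0000 = tr M).

Eigenvalues sorted in increasing order: [-3.9356, 5.5069, 7.4287].
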